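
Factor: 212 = 2^2 * 53^1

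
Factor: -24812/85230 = -1*2^1*3^(-2)*5^(-1)*947^(-1)*6203^1 = -12406/42615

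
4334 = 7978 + -3644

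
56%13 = 4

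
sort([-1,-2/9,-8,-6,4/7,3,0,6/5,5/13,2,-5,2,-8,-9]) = [-9,-8,-8,-6,-5,-1,-2/9,0,5/13,4/7,6/5,2,2,3]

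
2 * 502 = 1004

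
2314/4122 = 1157/2061 ≈ 0.561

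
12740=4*3185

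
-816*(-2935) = 2394960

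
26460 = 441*60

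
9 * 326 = 2934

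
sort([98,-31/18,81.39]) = [-31/18,81.39,98]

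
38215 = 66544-28329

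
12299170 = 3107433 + 9191737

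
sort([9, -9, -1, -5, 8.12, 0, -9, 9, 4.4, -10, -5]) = [-10, -9, -9, -5, -5, -1, 0, 4.4, 8.12, 9, 9]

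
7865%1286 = 149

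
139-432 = -293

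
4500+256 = 4756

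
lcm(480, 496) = 14880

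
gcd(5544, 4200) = 168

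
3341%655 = 66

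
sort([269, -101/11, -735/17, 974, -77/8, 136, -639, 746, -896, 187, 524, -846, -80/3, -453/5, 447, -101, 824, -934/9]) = [-896, -846, -639, -934/9, -101, -453/5, -735/17, -80/3, -77/8, -101/11, 136, 187, 269, 447, 524, 746, 824, 974]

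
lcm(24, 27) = 216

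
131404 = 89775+41629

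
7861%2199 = 1264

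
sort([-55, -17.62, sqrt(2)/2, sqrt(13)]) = [-55, -17.62, sqrt(2)/2, sqrt(13)]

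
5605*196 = 1098580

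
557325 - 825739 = -268414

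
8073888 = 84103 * 96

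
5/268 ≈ 0.0187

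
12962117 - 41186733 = -28224616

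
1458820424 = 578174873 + 880645551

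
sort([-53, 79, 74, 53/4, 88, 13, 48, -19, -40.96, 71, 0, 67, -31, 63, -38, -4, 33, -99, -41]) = [-99, -53, -41, -40.96, -38, -31, -19, -4, 0, 13, 53/4, 33, 48, 63, 67, 71, 74, 79, 88]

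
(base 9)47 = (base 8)53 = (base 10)43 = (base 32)1b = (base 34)19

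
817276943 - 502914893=314362050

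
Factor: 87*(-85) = -1*3^1*5^1*17^1*29^1 = -7395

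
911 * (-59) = -53749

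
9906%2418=234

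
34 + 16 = 50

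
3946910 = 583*6770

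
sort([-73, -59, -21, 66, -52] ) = [-73, -59, -52, -21, 66] 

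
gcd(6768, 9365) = 1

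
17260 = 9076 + 8184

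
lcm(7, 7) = 7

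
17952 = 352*51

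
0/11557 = 0 = 0.00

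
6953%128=41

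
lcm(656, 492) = 1968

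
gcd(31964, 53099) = 1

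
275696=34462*8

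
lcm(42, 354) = 2478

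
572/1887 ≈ 0.303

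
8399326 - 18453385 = -10054059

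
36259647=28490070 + 7769577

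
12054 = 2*6027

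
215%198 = 17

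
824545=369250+455295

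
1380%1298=82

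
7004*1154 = 8082616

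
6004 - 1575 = 4429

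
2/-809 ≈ -0.00247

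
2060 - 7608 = -5548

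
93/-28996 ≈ -0.00321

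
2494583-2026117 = 468466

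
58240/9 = 6471+1/9 ≈ 6471.11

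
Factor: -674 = -1*2^1*337^1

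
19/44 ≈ 0.432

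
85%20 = 5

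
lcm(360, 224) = 10080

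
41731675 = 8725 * 4783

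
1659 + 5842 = 7501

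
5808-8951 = -3143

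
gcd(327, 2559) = 3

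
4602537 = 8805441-4202904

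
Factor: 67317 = 3^1*19^1*1181^1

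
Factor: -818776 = -1 * 2^3 * 7^1 * 14621^1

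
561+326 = 887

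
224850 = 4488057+-4263207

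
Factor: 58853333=7^1*11^1*839^1*911^1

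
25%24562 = 25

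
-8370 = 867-9237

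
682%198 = 88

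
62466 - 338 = 62128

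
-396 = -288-108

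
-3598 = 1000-4598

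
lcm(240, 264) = 2640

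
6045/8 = 755+5/8≈755.63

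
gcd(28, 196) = 28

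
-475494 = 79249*(-6)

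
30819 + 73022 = 103841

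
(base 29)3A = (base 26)3J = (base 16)61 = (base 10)97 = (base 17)5C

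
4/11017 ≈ 0.000363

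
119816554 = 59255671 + 60560883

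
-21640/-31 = 698 + 2/31 ≈ 698.06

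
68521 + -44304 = 24217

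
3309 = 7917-4608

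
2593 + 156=2749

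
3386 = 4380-994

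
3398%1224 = 950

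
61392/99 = 620 + 4/33 ≈ 620.12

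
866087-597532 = 268555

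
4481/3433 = 1 + 1048/3433 ≈ 1.31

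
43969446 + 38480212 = 82449658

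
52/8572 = 13/2143 ≈ 0.00607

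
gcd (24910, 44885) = 235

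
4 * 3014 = 12056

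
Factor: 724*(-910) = -1*2^3*5^1*7^1*13^1*181^1 = -658840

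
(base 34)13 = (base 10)37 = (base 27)1a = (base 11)34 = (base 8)45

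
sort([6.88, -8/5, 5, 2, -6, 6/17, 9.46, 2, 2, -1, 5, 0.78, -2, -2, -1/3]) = [-6, -2, -2, -8/5, -1, -1/3, 6/17, 0.78, 2, 2, 2, 5, 5, 6.88, 9.46]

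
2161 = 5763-3602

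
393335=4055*97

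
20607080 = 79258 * 260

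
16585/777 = 21 + 268/777 ≈ 21.34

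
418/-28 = -209/14 ≈ -14.93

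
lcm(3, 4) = 12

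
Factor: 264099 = 3^1*11^1*53^1*151^1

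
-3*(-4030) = 12090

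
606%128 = 94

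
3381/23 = 147 = 147.00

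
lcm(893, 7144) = 7144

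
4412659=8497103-4084444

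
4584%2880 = 1704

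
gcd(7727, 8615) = 1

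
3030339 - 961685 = 2068654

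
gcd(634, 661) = 1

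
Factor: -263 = -1 * 263^1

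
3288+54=3342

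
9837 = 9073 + 764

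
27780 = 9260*3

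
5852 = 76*77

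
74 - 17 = 57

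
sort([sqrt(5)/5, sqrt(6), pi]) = [sqrt(5)/5, sqrt(6), pi]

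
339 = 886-547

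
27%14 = 13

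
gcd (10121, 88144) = 1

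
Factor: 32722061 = 32722061^1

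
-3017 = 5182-8199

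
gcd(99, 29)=1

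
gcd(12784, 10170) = 2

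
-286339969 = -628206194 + 341866225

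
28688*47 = 1348336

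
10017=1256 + 8761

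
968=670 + 298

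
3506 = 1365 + 2141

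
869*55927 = 48600563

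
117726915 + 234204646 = 351931561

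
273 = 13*21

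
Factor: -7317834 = -1 * 2^1 * 3^1 * 1219639^1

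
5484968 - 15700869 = -10215901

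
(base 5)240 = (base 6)154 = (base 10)70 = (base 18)3g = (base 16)46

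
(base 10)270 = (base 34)7w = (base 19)e4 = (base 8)416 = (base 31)8m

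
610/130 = 4 + 9/13 ≈ 4.69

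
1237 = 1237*1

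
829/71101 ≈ 0.0117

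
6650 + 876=7526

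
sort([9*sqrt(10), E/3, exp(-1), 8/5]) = [exp(-1), E/3, 8/5, 9*sqrt(10)]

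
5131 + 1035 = 6166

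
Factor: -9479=-1*9479^1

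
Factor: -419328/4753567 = -1 * 2^9 * 3^2 * 52237^(-1) = -4608/52237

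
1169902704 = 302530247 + 867372457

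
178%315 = 178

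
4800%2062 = 676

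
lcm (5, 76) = 380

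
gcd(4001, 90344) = 1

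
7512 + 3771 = 11283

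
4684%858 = 394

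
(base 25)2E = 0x40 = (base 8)100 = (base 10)64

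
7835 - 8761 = -926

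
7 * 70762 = 495334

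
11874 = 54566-42692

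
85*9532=810220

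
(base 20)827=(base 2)110010101111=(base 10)3247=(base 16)caf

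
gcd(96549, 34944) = 3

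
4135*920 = 3804200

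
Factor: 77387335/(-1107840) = -1*2^(-7)*3^(-1)*577^(-1)*15477467^1 = -15477467/221568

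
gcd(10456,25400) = 8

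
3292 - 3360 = -68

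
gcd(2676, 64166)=2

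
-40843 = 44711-85554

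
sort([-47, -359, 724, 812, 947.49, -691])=[-691, -359, -47, 724, 812, 947.49]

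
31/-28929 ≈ -0.00107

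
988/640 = 1 + 87/160 ≈ 1.54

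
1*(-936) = -936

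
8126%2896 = 2334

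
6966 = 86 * 81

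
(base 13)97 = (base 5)444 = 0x7c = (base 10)124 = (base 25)4o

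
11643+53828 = 65471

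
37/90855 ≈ 0.000407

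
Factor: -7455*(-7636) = 2^2*3^1*5^1*7^1*23^1*71^1*83^1 = 56926380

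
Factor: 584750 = 2^1 * 5^3 * 2339^1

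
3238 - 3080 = 158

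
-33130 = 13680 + -46810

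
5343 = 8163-2820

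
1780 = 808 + 972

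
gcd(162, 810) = 162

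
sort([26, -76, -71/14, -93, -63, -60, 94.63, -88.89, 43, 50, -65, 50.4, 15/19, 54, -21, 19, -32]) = [-93, -88.89, -76, -65, -63, -60, -32, -21, -71/14, 15/19, 19, 26, 43, 50, 50.4, 54, 94.63]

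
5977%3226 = 2751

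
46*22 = 1012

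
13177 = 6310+6867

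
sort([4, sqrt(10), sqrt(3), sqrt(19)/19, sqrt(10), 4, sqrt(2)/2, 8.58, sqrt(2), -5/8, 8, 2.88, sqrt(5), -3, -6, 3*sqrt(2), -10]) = [-10, -6, -3, -5/8, sqrt(19)/19, sqrt(2)/2, sqrt(2), sqrt(3), sqrt(5), 2.88, sqrt(10), sqrt(10), 4, 4, 3*sqrt(2), 8, 8.58]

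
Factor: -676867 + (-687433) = -1*2^2*5^2*7^1*1949^1 = -1364300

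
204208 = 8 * 25526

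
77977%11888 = 6649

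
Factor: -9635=-1 * 5^1 * 41^1 * 47^1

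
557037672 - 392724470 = 164313202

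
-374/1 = -374 = -374.00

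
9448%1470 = 628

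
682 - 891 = -209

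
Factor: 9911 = 11^1*17^1*53^1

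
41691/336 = 124 + 9/112≈124.08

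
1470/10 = 147 = 147.00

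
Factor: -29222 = -1*2^1*19^1*769^1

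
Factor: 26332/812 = 7^(-1)*227^1 = 227/7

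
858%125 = 108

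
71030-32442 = 38588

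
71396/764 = 17849/191≈93.45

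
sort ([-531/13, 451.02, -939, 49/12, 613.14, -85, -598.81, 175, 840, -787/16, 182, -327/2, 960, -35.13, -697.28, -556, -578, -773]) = [-939, -773, -697.28, -598.81, -578, -556, -327/2, -85, -787/16, -531/13, -35.13, 49/12, 175, 182, 451.02, 613.14, 840, 960]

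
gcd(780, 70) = 10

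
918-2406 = -1488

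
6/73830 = 1/12305 ≈ 0.0000813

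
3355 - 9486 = -6131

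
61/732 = 1/12 ≈ 0.0833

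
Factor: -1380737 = -1*71^1*19447^1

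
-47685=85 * (-561)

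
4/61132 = 1/15283 ≈ 0.0000654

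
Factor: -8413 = -1*47^1*179^1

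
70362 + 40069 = 110431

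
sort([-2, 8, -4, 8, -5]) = [-5, -4, -2, 8, 8]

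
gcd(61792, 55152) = 16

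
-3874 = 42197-46071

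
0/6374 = 0 = 0.00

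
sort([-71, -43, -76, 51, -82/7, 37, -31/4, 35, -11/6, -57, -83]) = [-83, -76, -71, -57, -43, -82/7, -31/4, -11/6, 35, 37, 51]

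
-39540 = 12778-52318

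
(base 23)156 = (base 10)650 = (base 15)2d5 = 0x28a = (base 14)346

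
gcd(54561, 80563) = 1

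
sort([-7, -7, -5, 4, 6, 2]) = [-7, -7, -5, 2, 4, 6]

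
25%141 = 25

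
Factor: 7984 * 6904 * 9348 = 2^9 * 3^1 * 19^1 * 41^1 * 499^1 * 863^1 = 515276118528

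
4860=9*540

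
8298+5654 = 13952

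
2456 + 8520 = 10976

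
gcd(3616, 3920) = 16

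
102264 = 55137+47127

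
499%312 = 187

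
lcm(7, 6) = 42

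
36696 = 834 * 44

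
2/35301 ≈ 0.0000567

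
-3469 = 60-3529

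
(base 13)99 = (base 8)176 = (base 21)60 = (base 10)126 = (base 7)240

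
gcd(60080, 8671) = 1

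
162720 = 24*6780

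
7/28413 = 1/4059≈0.000246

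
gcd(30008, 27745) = 31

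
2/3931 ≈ 0.000509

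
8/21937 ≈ 0.000365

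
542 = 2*271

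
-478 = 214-692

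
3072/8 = 384 = 384.00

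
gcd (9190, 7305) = 5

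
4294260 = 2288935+2005325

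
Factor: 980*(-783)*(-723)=2^2*3^4*5^1*7^2*29^1*241^1=554786820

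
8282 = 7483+799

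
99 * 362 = 35838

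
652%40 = 12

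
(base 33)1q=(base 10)59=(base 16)3b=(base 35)1o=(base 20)2j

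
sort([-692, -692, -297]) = [-692, -692, -297]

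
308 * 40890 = 12594120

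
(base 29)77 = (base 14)110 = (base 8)322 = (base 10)210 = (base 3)21210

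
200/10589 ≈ 0.0189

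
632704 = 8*79088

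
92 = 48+44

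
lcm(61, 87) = 5307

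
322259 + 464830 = 787089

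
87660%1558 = 412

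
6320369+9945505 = 16265874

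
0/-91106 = 0 = 0.00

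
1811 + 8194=10005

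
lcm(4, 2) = 4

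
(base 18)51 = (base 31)2t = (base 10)91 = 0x5b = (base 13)70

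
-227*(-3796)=861692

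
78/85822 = 39/42911 ≈ 0.000909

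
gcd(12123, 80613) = 9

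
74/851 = 2/23 ≈ 0.0870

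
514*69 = 35466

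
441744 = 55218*8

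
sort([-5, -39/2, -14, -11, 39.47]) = [-39/2, -14, -11, -5, 39.47]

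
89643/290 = 309 + 33/290 ≈ 309.11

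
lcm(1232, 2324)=102256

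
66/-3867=-22/1289 ≈ -0.0171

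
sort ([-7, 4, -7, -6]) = [-7, -7, -6, 4]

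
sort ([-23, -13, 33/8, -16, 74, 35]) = [-23, -16, -13, 33/8, 35, 74]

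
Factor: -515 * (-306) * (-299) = -1 * 2^1 * 3^2 * 5^1 * 13^1 * 17^1 * 23^1 * 103^1 = -47119410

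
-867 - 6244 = -7111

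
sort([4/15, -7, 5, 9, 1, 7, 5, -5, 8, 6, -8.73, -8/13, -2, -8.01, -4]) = [-8.73, -8.01, -7, -5, -4, -2, -8/13, 4/15, 1, 5, 5, 6, 7, 8, 9]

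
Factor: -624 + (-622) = -1 * 2^1 * 7^1 * 89^1 = -1246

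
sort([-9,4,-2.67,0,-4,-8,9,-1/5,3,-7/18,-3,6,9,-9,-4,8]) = [-9,-9,-8,-4,-4,-3,-2.67,-7/18,-1/5,0,3,4,6,8,9,9]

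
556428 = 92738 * 6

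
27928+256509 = 284437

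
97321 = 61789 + 35532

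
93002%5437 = 573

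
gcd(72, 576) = 72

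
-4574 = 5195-9769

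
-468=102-570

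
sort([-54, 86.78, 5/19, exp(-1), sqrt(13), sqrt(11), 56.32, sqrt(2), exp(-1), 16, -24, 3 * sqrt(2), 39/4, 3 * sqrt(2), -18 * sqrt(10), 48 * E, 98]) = [-18 * sqrt(10), -54, -24, 5/19, exp(-1), exp(-1), sqrt(2), sqrt(11), sqrt(13), 3 * sqrt(2), 3 * sqrt(2), 39/4, 16, 56.32, 86.78, 98, 48 * E]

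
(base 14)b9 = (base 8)243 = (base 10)163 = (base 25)6d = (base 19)8b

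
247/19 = 13 = 13.00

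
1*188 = 188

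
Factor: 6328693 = 7^3*18451^1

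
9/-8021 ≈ -0.00112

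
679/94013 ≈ 0.00722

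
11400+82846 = 94246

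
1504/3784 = 188/473 ≈ 0.397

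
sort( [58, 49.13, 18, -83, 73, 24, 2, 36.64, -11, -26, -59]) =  [-83, -59, -26, -11, 2, 18, 24, 36.64, 49.13, 58, 73]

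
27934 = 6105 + 21829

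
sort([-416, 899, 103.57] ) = [-416, 103.57, 899] 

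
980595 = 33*29715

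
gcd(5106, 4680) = 6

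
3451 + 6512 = 9963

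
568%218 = 132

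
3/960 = 1/320 ≈ 0.00313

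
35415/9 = 3935 = 3935.00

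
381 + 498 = 879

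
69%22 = 3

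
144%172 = 144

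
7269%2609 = 2051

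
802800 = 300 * 2676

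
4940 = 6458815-6453875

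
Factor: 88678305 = 3^2*5^1*1970629^1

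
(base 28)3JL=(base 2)101101011001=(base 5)43110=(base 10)2905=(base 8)5531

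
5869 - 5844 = 25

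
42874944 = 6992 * 6132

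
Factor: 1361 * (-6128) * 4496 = -1 * 2^8 * 281^1 * 383^1 * 1361^1 = -37497575168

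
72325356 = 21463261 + 50862095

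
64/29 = 2+6/29≈2.21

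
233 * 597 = 139101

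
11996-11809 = 187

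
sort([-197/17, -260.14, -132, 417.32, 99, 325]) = [-260.14, -132, -197/17, 99, 325, 417.32]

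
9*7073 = 63657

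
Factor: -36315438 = -1 * 2^1 * 3^1 * 6052573^1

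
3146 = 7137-3991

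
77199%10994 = 241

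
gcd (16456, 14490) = 2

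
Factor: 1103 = 1103^1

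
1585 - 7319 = -5734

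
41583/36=13861/12 ≈ 1155.08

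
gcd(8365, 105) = 35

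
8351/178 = 46 + 163/178 ≈ 46.92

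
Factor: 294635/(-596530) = -1 * 2^(-1) * 17^(-1) * 29^(-1) * 487^1 = -487/986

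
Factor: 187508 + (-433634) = -1*2^1*3^1*17^1*19^1*127^1 = -246126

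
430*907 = 390010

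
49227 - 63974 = -14747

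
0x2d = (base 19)27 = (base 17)2b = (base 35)1a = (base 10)45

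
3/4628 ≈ 0.000648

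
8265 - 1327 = 6938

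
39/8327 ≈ 0.00468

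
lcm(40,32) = 160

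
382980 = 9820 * 39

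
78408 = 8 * 9801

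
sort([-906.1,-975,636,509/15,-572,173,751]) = [-975,-906.1,-572,509/15,173,636,751]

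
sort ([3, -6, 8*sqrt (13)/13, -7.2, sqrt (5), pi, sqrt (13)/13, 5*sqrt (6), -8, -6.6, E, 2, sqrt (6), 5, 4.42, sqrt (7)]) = [-8, -7.2, -6.6, -6, sqrt (13)/13, 2, 8*sqrt (13)/13, sqrt (5), sqrt (6), sqrt (7), E, 3, pi, 4.42, 5, 5*sqrt (6)]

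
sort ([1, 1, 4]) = [1, 1, 4]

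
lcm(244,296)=18056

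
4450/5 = 890 = 890.00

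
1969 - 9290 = -7321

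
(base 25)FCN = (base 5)302243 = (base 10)9698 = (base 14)376A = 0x25E2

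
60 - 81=-21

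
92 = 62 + 30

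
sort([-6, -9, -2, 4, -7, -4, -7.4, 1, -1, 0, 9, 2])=[-9, -7.4, -7, -6, -4, -2, -1, 0, 1, 2, 4, 9]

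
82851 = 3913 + 78938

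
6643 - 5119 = 1524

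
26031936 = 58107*448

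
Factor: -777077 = -1*7^1*31^1*3581^1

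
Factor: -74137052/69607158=-1 * 2^1 * 3^(-1) * 11^1 * 199^1 * 263^(-1) * 8467^1 * 44111^(-1)=-37068526/34803579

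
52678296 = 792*66513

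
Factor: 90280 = 2^3*5^1*37^1*61^1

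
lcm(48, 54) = 432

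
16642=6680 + 9962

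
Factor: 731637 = 3^2*81293^1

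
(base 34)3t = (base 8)203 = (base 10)131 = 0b10000011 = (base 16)83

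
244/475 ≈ 0.514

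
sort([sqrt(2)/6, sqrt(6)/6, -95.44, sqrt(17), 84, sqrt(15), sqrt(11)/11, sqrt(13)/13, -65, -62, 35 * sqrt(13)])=[-95.44, -65, -62, sqrt(2)/6, sqrt(13)/13, sqrt(11)/11, sqrt(6)/6, sqrt(15), sqrt(17), 84, 35 * sqrt(13)]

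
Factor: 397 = 397^1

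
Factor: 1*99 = 3^2*11^1 = 99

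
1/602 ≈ 0.00166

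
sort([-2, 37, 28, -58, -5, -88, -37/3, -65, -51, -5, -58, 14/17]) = [-88, -65, -58, -58, -51, -37/3, -5, -5, -2, 14/17, 28, 37]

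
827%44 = 35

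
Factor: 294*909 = 2^1*3^3*7^2*101^1 = 267246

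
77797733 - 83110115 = -5312382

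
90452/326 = 277+75/163≈277.46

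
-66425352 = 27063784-93489136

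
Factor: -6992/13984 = -1 * 2^(-1) = -1/2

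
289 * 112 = 32368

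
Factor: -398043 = -1 * 3^2 * 47^1 * 941^1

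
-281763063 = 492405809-774168872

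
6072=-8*(-759)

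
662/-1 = -662 = -662.00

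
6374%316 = 54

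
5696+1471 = 7167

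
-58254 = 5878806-5937060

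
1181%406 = 369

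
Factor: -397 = -1*397^1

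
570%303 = 267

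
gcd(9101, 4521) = 1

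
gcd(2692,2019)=673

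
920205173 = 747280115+172925058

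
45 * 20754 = 933930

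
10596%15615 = 10596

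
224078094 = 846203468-622125374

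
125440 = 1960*64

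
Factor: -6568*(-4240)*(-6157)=-1*2^7*5^1*47^1*53^1*131^1*821^1=-171462106240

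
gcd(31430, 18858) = 6286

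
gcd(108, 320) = 4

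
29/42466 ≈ 0.000683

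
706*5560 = 3925360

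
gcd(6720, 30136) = 8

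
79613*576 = 45857088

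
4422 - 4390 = 32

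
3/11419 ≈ 0.000263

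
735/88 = 8 + 31/88≈8.35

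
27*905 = 24435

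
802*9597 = 7696794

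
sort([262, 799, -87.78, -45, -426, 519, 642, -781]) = [-781, -426, -87.78, -45, 262, 519, 642, 799]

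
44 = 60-16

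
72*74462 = 5361264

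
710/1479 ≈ 0.480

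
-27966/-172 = 13983/86 ≈ 162.59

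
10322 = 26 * 397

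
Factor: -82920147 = -1*3^1*241^1*114689^1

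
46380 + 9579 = 55959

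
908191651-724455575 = 183736076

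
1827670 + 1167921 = 2995591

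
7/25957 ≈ 0.000270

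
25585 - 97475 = -71890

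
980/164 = 5 + 40/41 ≈ 5.98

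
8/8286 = 4/4143 ≈ 0.000965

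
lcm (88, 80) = 880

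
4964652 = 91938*54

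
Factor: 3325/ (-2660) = -1*2^ (-2)*5^1 = -5/4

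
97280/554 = 175 + 165/277 ≈ 175.60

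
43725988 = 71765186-28039198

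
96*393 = 37728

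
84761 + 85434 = 170195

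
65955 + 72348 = 138303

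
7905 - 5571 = 2334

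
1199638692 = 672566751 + 527071941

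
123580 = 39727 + 83853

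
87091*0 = 0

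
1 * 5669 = 5669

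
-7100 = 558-7658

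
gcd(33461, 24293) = 1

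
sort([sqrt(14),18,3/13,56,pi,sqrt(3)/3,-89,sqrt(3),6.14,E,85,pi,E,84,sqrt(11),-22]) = [-89,-22,3/13,sqrt(3)/3,sqrt(3),E,E,pi,pi,sqrt(11),sqrt(14),6.14,18,56,84,85]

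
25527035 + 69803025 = 95330060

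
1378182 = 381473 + 996709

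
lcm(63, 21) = 63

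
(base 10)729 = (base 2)1011011001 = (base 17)28f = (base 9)1000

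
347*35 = 12145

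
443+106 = 549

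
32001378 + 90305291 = 122306669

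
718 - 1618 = -900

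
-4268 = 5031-9299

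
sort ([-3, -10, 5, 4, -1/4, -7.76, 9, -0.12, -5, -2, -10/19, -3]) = [-10, -7.76, -5, -3, -3, -2, -10/19, -1/4, -0.12, 4, 5, 9]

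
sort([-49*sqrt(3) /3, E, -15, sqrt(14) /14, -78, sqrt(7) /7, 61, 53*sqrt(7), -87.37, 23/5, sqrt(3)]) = [-87.37, -78, -49*sqrt(3) /3, -15, sqrt(14) /14, sqrt(7) /7, sqrt(3), E, 23/5, 61, 53*sqrt(7)]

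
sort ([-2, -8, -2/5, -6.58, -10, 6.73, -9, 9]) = [-10, -9, -8, -6.58, -2, -2/5, 6.73, 9]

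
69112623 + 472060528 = 541173151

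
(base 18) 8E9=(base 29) 3BB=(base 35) 2BI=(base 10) 2853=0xB25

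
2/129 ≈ 0.0155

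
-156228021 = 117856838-274084859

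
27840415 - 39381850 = -11541435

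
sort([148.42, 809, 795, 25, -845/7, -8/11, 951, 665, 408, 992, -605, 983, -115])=[-605, -845/7, -115, -8/11, 25, 148.42, 408, 665, 795, 809, 951, 983, 992]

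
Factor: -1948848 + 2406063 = 3^1*5^1*11^1*17^1*163^1 = 457215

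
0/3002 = 0 = 0.00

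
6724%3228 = 268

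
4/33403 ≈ 0.000120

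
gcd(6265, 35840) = 35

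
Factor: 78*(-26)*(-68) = 2^4*3^1*13^2*17^1 = 137904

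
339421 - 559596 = -220175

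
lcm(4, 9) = 36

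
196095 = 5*39219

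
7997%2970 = 2057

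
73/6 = 12 + 1/6 ≈ 12.17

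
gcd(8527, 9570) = 1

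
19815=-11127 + 30942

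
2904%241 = 12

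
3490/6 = 581 + 2/3 ≈ 581.67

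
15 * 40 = 600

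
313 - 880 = -567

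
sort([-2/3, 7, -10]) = [-10, -2/3, 7]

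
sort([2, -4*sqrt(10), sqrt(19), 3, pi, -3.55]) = [-4*sqrt(10), -3.55, 2, 3, pi, sqrt(19)]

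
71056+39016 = 110072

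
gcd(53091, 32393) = 1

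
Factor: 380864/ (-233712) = -1*2^2*3^ (-3)*11^1 = -44/27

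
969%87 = 12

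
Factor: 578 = 2^1 * 17^2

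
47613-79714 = -32101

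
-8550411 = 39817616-48368027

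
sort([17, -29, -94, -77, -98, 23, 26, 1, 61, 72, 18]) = [-98, -94, -77, -29, 1, 17, 18, 23, 26, 61, 72]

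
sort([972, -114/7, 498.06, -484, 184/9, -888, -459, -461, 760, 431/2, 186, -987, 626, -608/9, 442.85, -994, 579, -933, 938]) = [-994, -987, -933, -888, -484, -461, -459, -608/9, -114/7, 184/9, 186, 431/2, 442.85, 498.06, 579, 626, 760, 938, 972]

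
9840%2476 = 2412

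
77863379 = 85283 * 913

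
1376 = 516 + 860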